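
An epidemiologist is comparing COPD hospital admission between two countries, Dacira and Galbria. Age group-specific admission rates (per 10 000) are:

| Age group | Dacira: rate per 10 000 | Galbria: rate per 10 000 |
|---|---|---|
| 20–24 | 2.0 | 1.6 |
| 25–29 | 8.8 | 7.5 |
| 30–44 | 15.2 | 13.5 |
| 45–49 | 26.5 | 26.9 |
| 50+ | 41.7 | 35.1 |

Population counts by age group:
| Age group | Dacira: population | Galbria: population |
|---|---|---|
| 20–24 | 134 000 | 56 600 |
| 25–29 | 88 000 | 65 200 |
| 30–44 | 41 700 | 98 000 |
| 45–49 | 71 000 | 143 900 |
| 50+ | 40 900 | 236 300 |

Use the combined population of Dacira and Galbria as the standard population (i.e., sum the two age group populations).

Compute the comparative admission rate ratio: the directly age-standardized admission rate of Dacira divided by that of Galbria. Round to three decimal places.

Combined standard total = 975 600; weights = 0.1954, 0.1570, 0.1432, 0.2203, 0.2841.
Dacira: 0.1954×2.0 + 0.1570×8.8 + 0.1432×15.2 + 0.2203×26.5 + 0.2841×41.7 = 21.6348 per 10 000.
Galbria: 0.1954×1.6 + 0.1570×7.5 + 0.1432×13.5 + 0.2203×26.9 + 0.2841×35.1 = 19.3219 per 10 000.
Ratio = 21.6348 ÷ 19.3219 = 1.11970.

1.120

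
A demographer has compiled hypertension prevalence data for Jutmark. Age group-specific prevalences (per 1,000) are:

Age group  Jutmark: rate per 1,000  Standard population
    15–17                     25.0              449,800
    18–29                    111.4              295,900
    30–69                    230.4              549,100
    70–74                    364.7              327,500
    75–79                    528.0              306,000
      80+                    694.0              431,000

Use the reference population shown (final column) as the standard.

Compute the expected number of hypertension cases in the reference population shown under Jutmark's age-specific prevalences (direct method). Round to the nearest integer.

Expected hypertension cases = Σ (standard pop × age-specific rate ÷ 1,000)
= 449,800×25.0/1,000 + 295,900×111.4/1,000 + 549,100×230.4/1,000 + 327,500×364.7/1,000 + 306,000×528.0/1,000 + 431,000×694.0/1,000
= 11245.00 + 32963.26 + 126512.64 + 119439.25 + 161568.00 + 299114.00 = 750842.15.

750842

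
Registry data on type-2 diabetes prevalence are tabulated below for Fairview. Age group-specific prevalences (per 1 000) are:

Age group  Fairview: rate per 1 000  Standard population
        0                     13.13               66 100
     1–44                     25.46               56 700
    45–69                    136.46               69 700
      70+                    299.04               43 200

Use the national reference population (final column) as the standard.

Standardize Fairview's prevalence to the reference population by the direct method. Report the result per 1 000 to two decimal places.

104.97

Standard total = 235 700; weights = 0.2804, 0.2406, 0.2957, 0.1833.
Standardized rate: 0.2804×13.13 + 0.2406×25.46 + 0.2957×136.46 + 0.1833×299.04 = 104.9693 per 1 000.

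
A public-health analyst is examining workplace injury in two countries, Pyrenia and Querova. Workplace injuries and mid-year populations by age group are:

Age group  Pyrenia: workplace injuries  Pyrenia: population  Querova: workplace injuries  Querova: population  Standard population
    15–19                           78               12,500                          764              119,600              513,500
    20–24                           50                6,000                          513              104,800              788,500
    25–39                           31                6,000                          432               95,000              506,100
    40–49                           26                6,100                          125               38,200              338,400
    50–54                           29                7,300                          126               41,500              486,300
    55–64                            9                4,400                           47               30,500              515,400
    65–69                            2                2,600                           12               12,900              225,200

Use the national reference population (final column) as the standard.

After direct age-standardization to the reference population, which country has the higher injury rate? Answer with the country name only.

Pyrenia

Age-specific rates per 10,000 for Pyrenia: 62.40, 83.33, 51.67, 42.62, 39.73, 20.45, 7.69.
For Querova: 63.88, 48.95, 45.47, 32.72, 30.36, 15.41, 9.30.
Standard total = 3,373,400; weights = 0.1522, 0.2337, 0.1500, 0.1003, 0.1442, 0.1528, 0.0668.
Pyrenia: 0.1522×62.40 + 0.2337×83.33 + 0.1500×51.67 + 0.1003×42.62 + 0.1442×39.73 + 0.1528×20.45 + 0.0668×7.69 = 50.3694 per 10,000.
Querova: 0.1522×63.88 + 0.2337×48.95 + 0.1500×45.47 + 0.1003×32.72 + 0.1442×30.36 + 0.1528×15.41 + 0.0668×9.30 = 38.6224 per 10,000.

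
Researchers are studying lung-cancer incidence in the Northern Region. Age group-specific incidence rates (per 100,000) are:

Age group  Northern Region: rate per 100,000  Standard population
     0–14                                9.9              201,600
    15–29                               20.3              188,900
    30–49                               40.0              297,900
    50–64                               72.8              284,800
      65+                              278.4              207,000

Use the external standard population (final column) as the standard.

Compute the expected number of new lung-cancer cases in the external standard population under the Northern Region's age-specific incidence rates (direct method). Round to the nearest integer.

961

Expected new lung-cancer cases = Σ (standard pop × age-specific rate ÷ 100,000)
= 201,600×9.9/100,000 + 188,900×20.3/100,000 + 297,900×40.0/100,000 + 284,800×72.8/100,000 + 207,000×278.4/100,000
= 19.96 + 38.35 + 119.16 + 207.33 + 576.29 = 961.09.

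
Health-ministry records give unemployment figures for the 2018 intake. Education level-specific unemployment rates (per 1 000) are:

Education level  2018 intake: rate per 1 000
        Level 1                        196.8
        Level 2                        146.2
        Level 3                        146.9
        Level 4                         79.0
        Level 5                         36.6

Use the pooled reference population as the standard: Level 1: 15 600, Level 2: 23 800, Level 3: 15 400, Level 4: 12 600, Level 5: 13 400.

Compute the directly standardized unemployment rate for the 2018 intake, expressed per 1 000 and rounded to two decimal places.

Standard total = 80 800; weights = 0.1931, 0.2946, 0.1906, 0.1559, 0.1658.
Standardized rate: 0.1931×196.8 + 0.2946×146.2 + 0.1906×146.9 + 0.1559×79.0 + 0.1658×36.6 = 127.4473 per 1 000.

127.45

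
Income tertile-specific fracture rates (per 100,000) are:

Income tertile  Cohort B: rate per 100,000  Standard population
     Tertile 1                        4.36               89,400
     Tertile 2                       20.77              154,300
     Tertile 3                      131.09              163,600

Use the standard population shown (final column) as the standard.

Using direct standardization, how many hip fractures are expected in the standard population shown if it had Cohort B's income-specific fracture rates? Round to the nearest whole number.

Expected hip fractures = Σ (standard pop × income-specific rate ÷ 100,000)
= 89,400×4.36/100,000 + 154,300×20.77/100,000 + 163,600×131.09/100,000
= 3.90 + 32.05 + 214.46 = 250.41.

250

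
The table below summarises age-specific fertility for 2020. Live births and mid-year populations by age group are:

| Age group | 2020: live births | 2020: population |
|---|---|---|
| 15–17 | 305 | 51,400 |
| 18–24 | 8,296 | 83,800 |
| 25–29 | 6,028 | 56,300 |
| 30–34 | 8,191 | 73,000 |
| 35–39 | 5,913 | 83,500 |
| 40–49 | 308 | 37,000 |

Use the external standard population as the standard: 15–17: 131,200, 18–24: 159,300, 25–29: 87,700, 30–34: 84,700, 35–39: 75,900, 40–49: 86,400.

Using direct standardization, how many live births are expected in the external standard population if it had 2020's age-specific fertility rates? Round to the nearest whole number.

Age-specific rates per 1,000 for 2020: 5.934, 98.998, 107.069, 112.205, 70.814, 8.324.
Expected live births = Σ (standard pop × age-specific rate ÷ 1,000)
= 131,200×5.934/1,000 + 159,300×98.998/1,000 + 87,700×107.069/1,000 + 84,700×112.205/1,000 + 75,900×70.814/1,000 + 86,400×8.324/1,000
= 778.52 + 15770.32 + 9389.98 + 9503.80 + 5374.81 + 719.22 = 41536.65.

41537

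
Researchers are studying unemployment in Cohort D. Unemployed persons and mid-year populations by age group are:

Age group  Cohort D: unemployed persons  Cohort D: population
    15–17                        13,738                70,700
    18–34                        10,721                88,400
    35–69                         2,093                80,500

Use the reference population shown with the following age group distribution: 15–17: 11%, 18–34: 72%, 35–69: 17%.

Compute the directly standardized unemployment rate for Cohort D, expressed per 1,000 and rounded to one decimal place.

Age-specific rates per 1,000 for Cohort D: 194.314, 121.278, 26.000.
Standard weights: 0.11, 0.72, 0.17.
Standardized rate: 0.1100×194.314 + 0.7200×121.278 + 0.1700×26.000 = 113.1149 per 1,000.

113.1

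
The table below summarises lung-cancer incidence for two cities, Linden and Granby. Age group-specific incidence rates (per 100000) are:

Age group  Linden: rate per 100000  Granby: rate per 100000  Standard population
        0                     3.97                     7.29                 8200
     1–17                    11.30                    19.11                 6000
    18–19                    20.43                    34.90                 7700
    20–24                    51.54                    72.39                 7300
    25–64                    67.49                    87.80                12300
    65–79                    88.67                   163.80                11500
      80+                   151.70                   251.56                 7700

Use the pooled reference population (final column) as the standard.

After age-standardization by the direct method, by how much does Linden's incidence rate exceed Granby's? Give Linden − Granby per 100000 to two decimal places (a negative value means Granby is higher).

Standard total = 60700; weights = 0.1351, 0.0988, 0.1269, 0.1203, 0.2026, 0.1895, 0.1269.
Linden: 0.1351×3.97 + 0.0988×11.30 + 0.1269×20.43 + 0.1203×51.54 + 0.2026×67.49 + 0.1895×88.67 + 0.1269×151.70 = 60.1619 per 100000.
Granby: 0.1351×7.29 + 0.0988×19.11 + 0.1269×34.90 + 0.1203×72.39 + 0.2026×87.80 + 0.1895×163.80 + 0.1269×251.56 = 96.7425 per 100000.
Difference = 60.1619 − 96.7425 = -36.5805.

-36.58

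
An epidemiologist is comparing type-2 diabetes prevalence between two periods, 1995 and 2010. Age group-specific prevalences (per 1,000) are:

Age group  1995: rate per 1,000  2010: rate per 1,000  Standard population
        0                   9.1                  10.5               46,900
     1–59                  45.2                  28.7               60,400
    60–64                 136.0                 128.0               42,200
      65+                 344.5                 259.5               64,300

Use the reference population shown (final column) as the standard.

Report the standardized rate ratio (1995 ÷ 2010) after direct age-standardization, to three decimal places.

1.277

Standard total = 213,800; weights = 0.2194, 0.2825, 0.1974, 0.3007.
1995: 0.2194×9.1 + 0.2825×45.2 + 0.1974×136.0 + 0.3007×344.5 = 145.2171 per 1,000.
2010: 0.2194×10.5 + 0.2825×28.7 + 0.1974×128.0 + 0.3007×259.5 = 113.7202 per 1,000.
Ratio = 145.2171 ÷ 113.7202 = 1.27697.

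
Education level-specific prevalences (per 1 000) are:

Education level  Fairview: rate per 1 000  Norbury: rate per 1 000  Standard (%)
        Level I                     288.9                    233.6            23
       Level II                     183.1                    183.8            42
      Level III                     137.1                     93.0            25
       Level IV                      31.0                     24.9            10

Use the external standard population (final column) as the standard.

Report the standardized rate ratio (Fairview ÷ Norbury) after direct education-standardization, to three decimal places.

Standard weights: 0.23, 0.42, 0.25, 0.10.
Fairview: 0.2300×288.9 + 0.4200×183.1 + 0.2500×137.1 + 0.1000×31.0 = 180.7240 per 1 000.
Norbury: 0.2300×233.6 + 0.4200×183.8 + 0.2500×93.0 + 0.1000×24.9 = 156.6640 per 1 000.
Ratio = 180.7240 ÷ 156.6640 = 1.15358.

1.154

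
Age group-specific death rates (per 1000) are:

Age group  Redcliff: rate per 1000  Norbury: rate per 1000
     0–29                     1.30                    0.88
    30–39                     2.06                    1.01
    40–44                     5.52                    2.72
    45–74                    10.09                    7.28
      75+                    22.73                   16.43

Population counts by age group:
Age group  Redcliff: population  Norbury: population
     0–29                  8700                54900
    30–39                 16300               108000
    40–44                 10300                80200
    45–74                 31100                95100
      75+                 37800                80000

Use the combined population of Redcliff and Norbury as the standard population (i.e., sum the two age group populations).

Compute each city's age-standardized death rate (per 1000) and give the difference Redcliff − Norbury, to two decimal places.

Combined standard total = 522400; weights = 0.1217, 0.2379, 0.1732, 0.2416, 0.2255.
Redcliff: 0.1217×1.30 + 0.2379×2.06 + 0.1732×5.52 + 0.2416×10.09 + 0.2255×22.73 = 9.1678 per 1000.
Norbury: 0.1217×0.88 + 0.2379×1.01 + 0.1732×2.72 + 0.2416×7.28 + 0.2255×16.43 = 6.2823 per 1000.
Difference = 9.1678 − 6.2823 = 2.8855.

2.89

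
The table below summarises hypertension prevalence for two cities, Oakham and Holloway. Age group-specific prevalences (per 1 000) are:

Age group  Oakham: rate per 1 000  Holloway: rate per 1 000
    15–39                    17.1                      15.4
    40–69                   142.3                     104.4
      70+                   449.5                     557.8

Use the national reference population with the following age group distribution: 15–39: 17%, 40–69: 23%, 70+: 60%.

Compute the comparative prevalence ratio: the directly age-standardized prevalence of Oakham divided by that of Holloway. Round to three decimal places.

0.845

Standard weights: 0.17, 0.23, 0.60.
Oakham: 0.1700×17.1 + 0.2300×142.3 + 0.6000×449.5 = 305.3360 per 1 000.
Holloway: 0.1700×15.4 + 0.2300×104.4 + 0.6000×557.8 = 361.3100 per 1 000.
Ratio = 305.3360 ÷ 361.3100 = 0.84508.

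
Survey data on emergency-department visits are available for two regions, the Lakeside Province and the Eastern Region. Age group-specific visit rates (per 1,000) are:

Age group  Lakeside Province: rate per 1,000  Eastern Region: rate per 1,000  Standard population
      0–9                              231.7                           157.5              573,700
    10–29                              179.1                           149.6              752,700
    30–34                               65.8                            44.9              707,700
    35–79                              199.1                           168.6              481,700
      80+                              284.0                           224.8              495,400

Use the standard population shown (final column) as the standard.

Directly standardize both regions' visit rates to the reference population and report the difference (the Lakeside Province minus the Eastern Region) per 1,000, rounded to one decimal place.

Standard total = 3,011,200; weights = 0.1905, 0.2500, 0.2350, 0.1600, 0.1645.
The Lakeside Province: 0.1905×231.7 + 0.2500×179.1 + 0.2350×65.8 + 0.1600×199.1 + 0.1645×284.0 = 182.9508 per 1,000.
The Eastern Region: 0.1905×157.5 + 0.2500×149.6 + 0.2350×44.9 + 0.1600×168.6 + 0.1645×224.8 = 141.9095 per 1,000.
Difference = 182.9508 − 141.9095 = 41.0413.

41.0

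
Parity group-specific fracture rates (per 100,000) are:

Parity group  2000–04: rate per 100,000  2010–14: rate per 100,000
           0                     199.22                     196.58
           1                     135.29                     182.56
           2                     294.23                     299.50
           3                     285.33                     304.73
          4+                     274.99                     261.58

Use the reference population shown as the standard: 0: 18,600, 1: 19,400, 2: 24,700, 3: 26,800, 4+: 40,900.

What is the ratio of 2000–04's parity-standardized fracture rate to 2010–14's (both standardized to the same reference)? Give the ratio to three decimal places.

Standard total = 130,400; weights = 0.1426, 0.1488, 0.1894, 0.2055, 0.3137.
2000–04: 0.1426×199.22 + 0.1488×135.29 + 0.1894×294.23 + 0.2055×285.33 + 0.3137×274.99 = 249.1682 per 100,000.
2010–14: 0.1426×196.58 + 0.1488×182.56 + 0.1894×299.50 + 0.2055×304.73 + 0.3137×261.58 = 256.6034 per 100,000.
Ratio = 249.1682 ÷ 256.6034 = 0.97102.

0.971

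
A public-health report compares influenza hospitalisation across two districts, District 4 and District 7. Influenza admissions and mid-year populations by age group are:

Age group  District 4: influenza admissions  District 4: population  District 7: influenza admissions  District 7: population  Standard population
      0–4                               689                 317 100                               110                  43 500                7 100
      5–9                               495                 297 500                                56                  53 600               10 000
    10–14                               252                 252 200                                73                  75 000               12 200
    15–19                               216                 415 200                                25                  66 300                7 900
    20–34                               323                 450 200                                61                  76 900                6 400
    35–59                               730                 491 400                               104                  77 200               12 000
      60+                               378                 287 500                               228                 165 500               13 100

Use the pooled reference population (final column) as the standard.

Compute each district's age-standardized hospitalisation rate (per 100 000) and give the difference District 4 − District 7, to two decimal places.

7.95

Age-specific rates per 100 000 for District 4: 217.28, 166.39, 99.92, 52.02, 71.75, 148.56, 131.48.
For District 7: 252.87, 104.48, 97.33, 37.71, 79.32, 134.72, 137.76.
Standard total = 68 700; weights = 0.1033, 0.1456, 0.1776, 0.1150, 0.0932, 0.1747, 0.1907.
District 4: 0.1033×217.28 + 0.1456×166.39 + 0.1776×99.92 + 0.1150×52.02 + 0.0932×71.75 + 0.1747×148.56 + 0.1907×131.48 = 128.1045 per 100 000.
District 7: 0.1033×252.87 + 0.1456×104.48 + 0.1776×97.33 + 0.1150×37.71 + 0.0932×79.32 + 0.1747×134.72 + 0.1907×137.76 = 120.1528 per 100 000.
Difference = 128.1045 − 120.1528 = 7.9517.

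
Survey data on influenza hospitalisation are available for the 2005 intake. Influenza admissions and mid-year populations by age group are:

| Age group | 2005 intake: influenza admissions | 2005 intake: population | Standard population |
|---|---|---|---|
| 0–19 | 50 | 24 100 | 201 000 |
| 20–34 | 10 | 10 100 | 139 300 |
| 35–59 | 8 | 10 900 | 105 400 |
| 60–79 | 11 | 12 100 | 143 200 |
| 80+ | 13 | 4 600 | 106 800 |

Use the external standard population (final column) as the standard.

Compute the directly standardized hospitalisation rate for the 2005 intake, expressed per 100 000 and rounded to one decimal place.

Age-specific rates per 100 000 for the 2005 intake: 207.47, 99.01, 73.39, 90.91, 282.61.
Standard total = 695 700; weights = 0.2889, 0.2002, 0.1515, 0.2058, 0.1535.
Standardized rate: 0.2889×207.47 + 0.2002×99.01 + 0.1515×73.39 + 0.2058×90.91 + 0.1535×282.61 = 152.9825 per 100 000.

153.0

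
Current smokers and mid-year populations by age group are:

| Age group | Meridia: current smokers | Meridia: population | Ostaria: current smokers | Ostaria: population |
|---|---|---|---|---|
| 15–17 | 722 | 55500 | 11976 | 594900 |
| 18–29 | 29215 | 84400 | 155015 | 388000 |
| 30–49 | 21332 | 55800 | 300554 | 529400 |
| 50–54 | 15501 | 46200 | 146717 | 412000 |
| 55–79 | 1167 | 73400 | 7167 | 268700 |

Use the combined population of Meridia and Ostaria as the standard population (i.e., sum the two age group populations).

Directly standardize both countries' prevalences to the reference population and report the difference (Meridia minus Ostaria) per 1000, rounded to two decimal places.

Age-specific rates per 1000 for Meridia: 13.009, 346.149, 382.294, 335.519, 15.899.
For Ostaria: 20.131, 399.523, 567.726, 356.109, 26.673.
Combined standard total = 2508300; weights = 0.2593, 0.1883, 0.2333, 0.1827, 0.1364.
Meridia: 0.2593×13.009 + 0.1883×346.149 + 0.2333×382.294 + 0.1827×335.519 + 0.1364×15.899 = 221.2154 per 1000.
Ostaria: 0.2593×20.131 + 0.1883×399.523 + 0.2333×567.726 + 0.1827×356.109 + 0.1364×26.673 = 281.6071 per 1000.
Difference = 221.2154 − 281.6071 = -60.3918.

-60.39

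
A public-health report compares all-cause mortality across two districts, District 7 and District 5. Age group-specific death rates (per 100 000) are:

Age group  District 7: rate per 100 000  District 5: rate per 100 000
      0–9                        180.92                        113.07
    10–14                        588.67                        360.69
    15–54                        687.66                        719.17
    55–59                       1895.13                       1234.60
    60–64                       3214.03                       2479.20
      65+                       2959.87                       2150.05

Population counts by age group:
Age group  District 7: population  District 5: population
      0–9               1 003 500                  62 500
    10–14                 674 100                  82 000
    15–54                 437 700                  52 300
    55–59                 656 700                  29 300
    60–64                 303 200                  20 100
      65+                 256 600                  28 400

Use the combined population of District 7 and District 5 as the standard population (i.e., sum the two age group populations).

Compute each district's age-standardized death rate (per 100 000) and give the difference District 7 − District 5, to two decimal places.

Combined standard total = 3 606 400; weights = 0.2956, 0.2097, 0.1359, 0.1902, 0.0896, 0.0790.
District 7: 0.2956×180.92 + 0.2097×588.67 + 0.1359×687.66 + 0.1902×1895.13 + 0.0896×3214.03 + 0.0790×2959.87 = 1152.8465 per 100 000.
District 5: 0.2956×113.07 + 0.2097×360.69 + 0.1359×719.17 + 0.1902×1234.60 + 0.0896×2479.20 + 0.0790×2150.05 = 833.7591 per 100 000.
Difference = 1152.8465 − 833.7591 = 319.0874.

319.09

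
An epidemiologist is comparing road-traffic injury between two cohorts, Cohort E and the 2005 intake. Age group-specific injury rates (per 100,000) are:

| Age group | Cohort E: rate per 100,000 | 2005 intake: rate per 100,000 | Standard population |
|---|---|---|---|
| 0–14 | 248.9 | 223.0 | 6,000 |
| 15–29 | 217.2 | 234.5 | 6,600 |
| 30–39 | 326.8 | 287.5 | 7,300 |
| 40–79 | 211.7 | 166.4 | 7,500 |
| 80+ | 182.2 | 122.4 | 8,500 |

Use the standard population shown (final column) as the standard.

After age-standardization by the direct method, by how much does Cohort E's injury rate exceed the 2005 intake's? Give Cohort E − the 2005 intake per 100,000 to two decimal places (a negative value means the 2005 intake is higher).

32.76

Standard total = 35,900; weights = 0.1671, 0.1838, 0.2033, 0.2089, 0.2368.
Cohort E: 0.1671×248.9 + 0.1838×217.2 + 0.2033×326.8 + 0.2089×211.7 + 0.2368×182.2 = 235.3485 per 100,000.
The 2005 intake: 0.1671×223.0 + 0.1838×234.5 + 0.2033×287.5 + 0.2089×166.4 + 0.2368×122.4 = 202.5864 per 100,000.
Difference = 235.3485 − 202.5864 = 32.7621.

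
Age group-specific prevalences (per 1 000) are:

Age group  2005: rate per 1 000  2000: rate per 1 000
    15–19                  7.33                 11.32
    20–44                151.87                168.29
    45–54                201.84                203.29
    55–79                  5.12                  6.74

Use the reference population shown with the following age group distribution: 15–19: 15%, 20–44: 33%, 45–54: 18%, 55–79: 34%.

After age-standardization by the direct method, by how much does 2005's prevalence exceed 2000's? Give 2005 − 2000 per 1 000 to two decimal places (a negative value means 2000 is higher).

Standard weights: 0.15, 0.33, 0.18, 0.34.
2005: 0.1500×7.33 + 0.3300×151.87 + 0.1800×201.84 + 0.3400×5.12 = 89.2886 per 1 000.
2000: 0.1500×11.32 + 0.3300×168.29 + 0.1800×203.29 + 0.3400×6.74 = 96.1175 per 1 000.
Difference = 89.2886 − 96.1175 = -6.8289.

-6.83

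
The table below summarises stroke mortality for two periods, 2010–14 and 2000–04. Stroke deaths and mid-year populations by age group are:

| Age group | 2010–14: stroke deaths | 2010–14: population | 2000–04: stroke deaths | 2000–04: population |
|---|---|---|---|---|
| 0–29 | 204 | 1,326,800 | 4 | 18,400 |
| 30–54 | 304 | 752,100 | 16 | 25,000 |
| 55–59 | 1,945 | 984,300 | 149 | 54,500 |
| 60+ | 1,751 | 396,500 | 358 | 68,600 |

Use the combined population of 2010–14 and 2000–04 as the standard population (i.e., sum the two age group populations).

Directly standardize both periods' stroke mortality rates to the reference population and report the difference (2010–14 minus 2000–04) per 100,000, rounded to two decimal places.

Age-specific rates per 100,000 for 2010–14: 15.38, 40.42, 197.60, 441.61.
For 2000–04: 21.74, 64.00, 273.39, 521.87.
Combined standard total = 3,626,200; weights = 0.3710, 0.2143, 0.2865, 0.1283.
2010–14: 0.3710×15.38 + 0.2143×40.42 + 0.2865×197.60 + 0.1283×441.61 = 127.6150 per 100,000.
2000–04: 0.3710×21.74 + 0.2143×64.00 + 0.2865×273.39 + 0.1283×521.87 = 167.0343 per 100,000.
Difference = 127.6150 − 167.0343 = -39.4193.

-39.42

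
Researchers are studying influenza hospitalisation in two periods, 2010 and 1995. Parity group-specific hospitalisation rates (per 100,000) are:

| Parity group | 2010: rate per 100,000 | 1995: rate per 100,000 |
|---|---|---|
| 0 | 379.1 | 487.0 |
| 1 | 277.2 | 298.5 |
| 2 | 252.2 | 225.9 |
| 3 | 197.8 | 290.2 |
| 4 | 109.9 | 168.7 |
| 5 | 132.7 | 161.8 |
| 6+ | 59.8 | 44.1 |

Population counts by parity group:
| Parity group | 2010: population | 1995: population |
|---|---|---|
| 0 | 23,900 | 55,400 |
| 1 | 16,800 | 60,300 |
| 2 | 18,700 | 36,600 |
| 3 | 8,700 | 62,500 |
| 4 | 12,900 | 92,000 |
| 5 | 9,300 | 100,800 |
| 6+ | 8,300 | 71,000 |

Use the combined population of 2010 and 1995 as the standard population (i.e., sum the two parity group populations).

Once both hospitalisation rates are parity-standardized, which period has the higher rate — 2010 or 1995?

1995

Combined standard total = 577,200; weights = 0.1374, 0.1336, 0.0958, 0.1234, 0.1817, 0.1907, 0.1374.
2010: 0.1374×379.1 + 0.1336×277.2 + 0.0958×252.2 + 0.1234×197.8 + 0.1817×109.9 + 0.1907×132.7 + 0.1374×59.8 = 191.1741 per 100,000.
1995: 0.1374×487.0 + 0.1336×298.5 + 0.0958×225.9 + 0.1234×290.2 + 0.1817×168.7 + 0.1907×161.8 + 0.1374×44.1 = 231.8016 per 100,000.
The crude rates (236.33 vs 222.20) would put 2010 higher, but that reflects its parity composition; once standardized to a common parity structure, 1995 has the higher underlying rate.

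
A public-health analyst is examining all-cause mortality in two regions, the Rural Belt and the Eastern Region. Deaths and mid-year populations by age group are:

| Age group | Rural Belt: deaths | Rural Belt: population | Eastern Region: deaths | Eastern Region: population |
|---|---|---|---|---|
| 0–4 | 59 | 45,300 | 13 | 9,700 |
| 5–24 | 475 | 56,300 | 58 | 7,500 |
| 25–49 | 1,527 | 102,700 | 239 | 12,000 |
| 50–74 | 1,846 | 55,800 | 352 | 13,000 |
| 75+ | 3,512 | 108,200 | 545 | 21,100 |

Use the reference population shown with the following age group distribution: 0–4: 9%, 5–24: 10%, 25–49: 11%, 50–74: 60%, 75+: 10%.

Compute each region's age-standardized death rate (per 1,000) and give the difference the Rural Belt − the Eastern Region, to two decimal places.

Age-specific rates per 1,000 for the Rural Belt: 1.302, 8.437, 14.869, 33.082, 32.458.
For the Eastern Region: 1.340, 7.733, 19.917, 27.077, 25.829.
Standard weights: 0.09, 0.10, 0.11, 0.60, 0.10.
The Rural Belt: 0.0900×1.302 + 0.1000×8.437 + 0.1100×14.869 + 0.6000×33.082 + 0.1000×32.458 = 25.6918 per 1,000.
The Eastern Region: 0.0900×1.340 + 0.1000×7.733 + 0.1100×19.917 + 0.6000×27.077 + 0.1000×25.829 = 21.9139 per 1,000.
Difference = 25.6918 − 21.9139 = 3.7779.

3.78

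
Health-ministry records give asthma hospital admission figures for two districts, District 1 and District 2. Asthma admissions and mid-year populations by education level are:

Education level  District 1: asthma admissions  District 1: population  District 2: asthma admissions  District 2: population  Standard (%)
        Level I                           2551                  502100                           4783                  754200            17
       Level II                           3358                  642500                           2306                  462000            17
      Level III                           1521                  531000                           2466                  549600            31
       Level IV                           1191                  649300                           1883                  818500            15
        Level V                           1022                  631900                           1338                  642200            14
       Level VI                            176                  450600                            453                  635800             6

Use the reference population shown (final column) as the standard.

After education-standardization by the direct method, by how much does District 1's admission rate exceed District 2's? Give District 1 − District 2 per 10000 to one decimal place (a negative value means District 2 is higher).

-8.3

Education-specific rates per 10000 for District 1: 50.81, 52.26, 28.64, 18.34, 16.17, 3.91.
For District 2: 63.42, 49.91, 44.87, 23.01, 20.83, 7.12.
Standard weights: 0.17, 0.17, 0.31, 0.15, 0.14, 0.06.
District 1: 0.1700×50.81 + 0.1700×52.26 + 0.3100×28.64 + 0.1500×18.34 + 0.1400×16.17 + 0.0600×3.91 = 31.6518 per 10000.
District 2: 0.1700×63.42 + 0.1700×49.91 + 0.3100×44.87 + 0.1500×23.01 + 0.1400×20.83 + 0.0600×7.12 = 39.9709 per 10000.
Difference = 31.6518 − 39.9709 = -8.3191.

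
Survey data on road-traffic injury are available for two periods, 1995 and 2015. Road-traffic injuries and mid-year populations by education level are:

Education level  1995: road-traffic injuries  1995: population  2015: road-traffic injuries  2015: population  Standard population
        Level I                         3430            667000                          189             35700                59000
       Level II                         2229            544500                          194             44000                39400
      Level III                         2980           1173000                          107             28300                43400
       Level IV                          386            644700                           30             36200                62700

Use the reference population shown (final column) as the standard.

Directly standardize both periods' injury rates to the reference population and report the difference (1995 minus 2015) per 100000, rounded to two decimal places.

Education-specific rates per 100000 for 1995: 514.24, 409.37, 254.05, 59.87.
For 2015: 529.41, 440.91, 378.09, 82.87.
Standard total = 204500; weights = 0.2885, 0.1927, 0.2122, 0.3066.
1995: 0.2885×514.24 + 0.1927×409.37 + 0.2122×254.05 + 0.3066×59.87 = 299.5068 per 100000.
2015: 0.2885×529.41 + 0.1927×440.91 + 0.2122×378.09 + 0.3066×82.87 = 343.3371 per 100000.
Difference = 299.5068 − 343.3371 = -43.8303.

-43.83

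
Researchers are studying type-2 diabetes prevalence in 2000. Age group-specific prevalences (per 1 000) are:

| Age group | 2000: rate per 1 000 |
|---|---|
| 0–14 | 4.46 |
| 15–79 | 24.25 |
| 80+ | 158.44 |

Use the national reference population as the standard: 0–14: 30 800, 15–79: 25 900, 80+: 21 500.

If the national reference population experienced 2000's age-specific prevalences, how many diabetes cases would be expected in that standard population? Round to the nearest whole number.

4172

Expected diabetes cases = Σ (standard pop × age-specific rate ÷ 1 000)
= 30 800×4.46/1 000 + 25 900×24.25/1 000 + 21 500×158.44/1 000
= 137.37 + 628.08 + 3406.46 = 4171.90.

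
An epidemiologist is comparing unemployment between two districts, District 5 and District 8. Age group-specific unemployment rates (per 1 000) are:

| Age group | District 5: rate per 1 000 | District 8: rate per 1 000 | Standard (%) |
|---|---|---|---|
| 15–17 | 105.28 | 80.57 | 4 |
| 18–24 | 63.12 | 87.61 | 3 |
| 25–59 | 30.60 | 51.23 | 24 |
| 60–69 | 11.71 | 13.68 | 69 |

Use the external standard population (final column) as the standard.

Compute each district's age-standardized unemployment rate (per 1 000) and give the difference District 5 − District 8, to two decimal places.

-6.06

Standard weights: 0.04, 0.03, 0.24, 0.69.
District 5: 0.0400×105.28 + 0.0300×63.12 + 0.2400×30.60 + 0.6900×11.71 = 21.5287 per 1 000.
District 8: 0.0400×80.57 + 0.0300×87.61 + 0.2400×51.23 + 0.6900×13.68 = 27.5855 per 1 000.
Difference = 21.5287 − 27.5855 = -6.0568.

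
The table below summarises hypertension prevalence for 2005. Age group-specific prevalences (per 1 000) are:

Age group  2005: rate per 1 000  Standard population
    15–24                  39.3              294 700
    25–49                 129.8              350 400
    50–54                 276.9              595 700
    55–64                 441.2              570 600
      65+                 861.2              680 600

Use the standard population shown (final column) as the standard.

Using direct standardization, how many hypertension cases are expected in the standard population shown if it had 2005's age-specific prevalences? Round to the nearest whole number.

Expected hypertension cases = Σ (standard pop × age-specific rate ÷ 1 000)
= 294 700×39.3/1 000 + 350 400×129.8/1 000 + 595 700×276.9/1 000 + 570 600×441.2/1 000 + 680 600×861.2/1 000
= 11581.71 + 45481.92 + 164949.33 + 251748.72 + 586132.72 = 1059894.40.

1059894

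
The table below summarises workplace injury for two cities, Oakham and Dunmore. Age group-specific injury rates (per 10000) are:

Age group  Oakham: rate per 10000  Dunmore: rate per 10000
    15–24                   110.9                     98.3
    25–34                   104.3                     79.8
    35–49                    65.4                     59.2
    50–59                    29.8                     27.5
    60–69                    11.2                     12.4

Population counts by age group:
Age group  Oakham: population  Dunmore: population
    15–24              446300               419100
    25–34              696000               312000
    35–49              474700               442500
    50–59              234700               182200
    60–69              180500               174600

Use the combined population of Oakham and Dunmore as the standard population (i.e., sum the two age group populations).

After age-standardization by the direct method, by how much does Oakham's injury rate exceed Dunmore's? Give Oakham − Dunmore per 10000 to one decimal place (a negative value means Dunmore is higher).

Combined standard total = 3562600; weights = 0.2429, 0.2829, 0.2575, 0.1170, 0.0997.
Oakham: 0.2429×110.9 + 0.2829×104.3 + 0.2575×65.4 + 0.1170×29.8 + 0.0997×11.2 = 77.8906 per 10000.
Dunmore: 0.2429×98.3 + 0.2829×79.8 + 0.2575×59.2 + 0.1170×27.5 + 0.0997×12.4 = 66.1521 per 10000.
Difference = 77.8906 − 66.1521 = 11.7385.

11.7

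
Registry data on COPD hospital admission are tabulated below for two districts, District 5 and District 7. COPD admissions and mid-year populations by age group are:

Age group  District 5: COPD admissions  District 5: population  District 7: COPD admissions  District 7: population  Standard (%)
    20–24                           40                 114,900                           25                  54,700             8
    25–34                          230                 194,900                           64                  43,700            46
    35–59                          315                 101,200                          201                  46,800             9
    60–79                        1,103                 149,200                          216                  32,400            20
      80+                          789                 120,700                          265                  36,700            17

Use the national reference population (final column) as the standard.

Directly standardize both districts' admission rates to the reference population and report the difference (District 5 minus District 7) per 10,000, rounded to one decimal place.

-2.2

Age-specific rates per 10,000 for District 5: 3.48, 11.80, 31.13, 73.93, 65.37.
For District 7: 4.57, 14.65, 42.95, 66.67, 72.21.
Standard weights: 0.08, 0.46, 0.09, 0.20, 0.17.
District 5: 0.0800×3.48 + 0.4600×11.80 + 0.0900×31.13 + 0.2000×73.93 + 0.1700×65.37 = 34.4065 per 10,000.
District 7: 0.0800×4.57 + 0.4600×14.65 + 0.0900×42.95 + 0.2000×66.67 + 0.1700×72.21 = 36.5764 per 10,000.
Difference = 34.4065 − 36.5764 = -2.1699.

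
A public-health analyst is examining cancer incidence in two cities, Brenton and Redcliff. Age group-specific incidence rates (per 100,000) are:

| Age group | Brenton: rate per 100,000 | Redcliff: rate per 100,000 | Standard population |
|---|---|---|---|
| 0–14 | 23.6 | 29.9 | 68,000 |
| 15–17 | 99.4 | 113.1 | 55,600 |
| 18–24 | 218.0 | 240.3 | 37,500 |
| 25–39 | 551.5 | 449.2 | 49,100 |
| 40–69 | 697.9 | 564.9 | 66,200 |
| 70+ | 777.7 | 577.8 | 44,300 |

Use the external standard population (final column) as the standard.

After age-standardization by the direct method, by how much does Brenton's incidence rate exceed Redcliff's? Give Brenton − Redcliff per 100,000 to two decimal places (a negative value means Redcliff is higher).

Standard total = 320,700; weights = 0.2120, 0.1734, 0.1169, 0.1531, 0.2064, 0.1381.
Brenton: 0.2120×23.6 + 0.1734×99.4 + 0.1169×218.0 + 0.1531×551.5 + 0.2064×697.9 + 0.1381×777.7 = 383.6551 per 100,000.
Redcliff: 0.2120×29.9 + 0.1734×113.1 + 0.1169×240.3 + 0.1531×449.2 + 0.2064×564.9 + 0.1381×577.8 = 319.2437 per 100,000.
Difference = 383.6551 − 319.2437 = 64.4114.

64.41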